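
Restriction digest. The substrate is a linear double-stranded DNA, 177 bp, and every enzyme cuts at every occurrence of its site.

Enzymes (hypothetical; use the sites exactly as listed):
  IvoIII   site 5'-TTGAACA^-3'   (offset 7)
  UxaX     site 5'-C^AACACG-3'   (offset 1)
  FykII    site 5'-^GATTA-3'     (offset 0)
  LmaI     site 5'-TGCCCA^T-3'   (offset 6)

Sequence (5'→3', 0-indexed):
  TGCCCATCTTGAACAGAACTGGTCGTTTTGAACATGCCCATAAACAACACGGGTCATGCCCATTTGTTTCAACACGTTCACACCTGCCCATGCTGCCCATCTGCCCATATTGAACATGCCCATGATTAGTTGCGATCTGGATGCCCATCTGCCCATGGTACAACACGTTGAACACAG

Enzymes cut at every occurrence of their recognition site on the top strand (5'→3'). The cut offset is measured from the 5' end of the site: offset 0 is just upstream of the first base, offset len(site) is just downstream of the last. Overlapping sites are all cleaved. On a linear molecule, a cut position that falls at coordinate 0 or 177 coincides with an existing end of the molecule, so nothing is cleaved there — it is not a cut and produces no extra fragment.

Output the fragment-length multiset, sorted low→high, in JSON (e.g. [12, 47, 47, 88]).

[1,3,5,6,6,6,6,8,8,8,9,9,9,13,17,19,20,24]

Site scan:
  IvoIII TTGAACA/7: at [8, 27, 109, 167] ⇒ [15, 34, 116, 174]
  UxaX CAACACG/1: at [44, 69, 160] ⇒ [45, 70, 161]
  FykII GATTA/0: at [123] ⇒ [123]
  LmaI TGCCCAT/6: at [0, 34, 56, 84, 93, 101, 116, 141, 149] ⇒ [6, 40, 62, 90, 99, 107, 122, 147, 155]

Pooled cuts: [6, 15, 34, 40, 45, 62, 70, 90, 99, 107, 116, 122, 123, 147, 155, 161, 174]

Fragments:
  [0,6): 6 bp
  [6,15): 9 bp
  [15,34): 19 bp
  [34,40): 6 bp
  [40,45): 5 bp
  [45,62): 17 bp
  [62,70): 8 bp
  [70,90): 20 bp
  [90,99): 9 bp
  [99,107): 8 bp
  [107,116): 9 bp
  [116,122): 6 bp
  [122,123): 1 bp
  [123,147): 24 bp
  [147,155): 8 bp
  [155,161): 6 bp
  [161,174): 13 bp
  [174,177): 3 bp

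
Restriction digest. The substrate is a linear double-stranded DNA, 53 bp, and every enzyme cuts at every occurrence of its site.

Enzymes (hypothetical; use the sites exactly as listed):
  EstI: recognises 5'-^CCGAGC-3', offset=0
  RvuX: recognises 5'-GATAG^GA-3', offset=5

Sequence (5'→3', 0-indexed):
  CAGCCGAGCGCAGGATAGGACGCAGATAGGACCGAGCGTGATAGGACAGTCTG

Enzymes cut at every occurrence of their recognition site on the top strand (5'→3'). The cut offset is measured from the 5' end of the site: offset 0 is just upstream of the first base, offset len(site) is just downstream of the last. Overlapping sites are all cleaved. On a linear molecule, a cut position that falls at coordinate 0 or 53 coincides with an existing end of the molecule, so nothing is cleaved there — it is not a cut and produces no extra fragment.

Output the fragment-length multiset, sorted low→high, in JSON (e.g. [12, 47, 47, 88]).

Per-enzyme occurrences:
  EstI CCGAGC/0: at [3, 31] ⇒ [3, 31]
  RvuX GATAGGA/5: at [13, 24, 39] ⇒ [18, 29, 44]

All cut coordinates (distinct, sorted): [3, 18, 29, 31, 44]

Fragment lengths:
  [0,3): 3 bp
  [3,18): 15 bp
  [18,29): 11 bp
  [29,31): 2 bp
  [31,44): 13 bp
  [44,53): 9 bp

[2,3,9,11,13,15]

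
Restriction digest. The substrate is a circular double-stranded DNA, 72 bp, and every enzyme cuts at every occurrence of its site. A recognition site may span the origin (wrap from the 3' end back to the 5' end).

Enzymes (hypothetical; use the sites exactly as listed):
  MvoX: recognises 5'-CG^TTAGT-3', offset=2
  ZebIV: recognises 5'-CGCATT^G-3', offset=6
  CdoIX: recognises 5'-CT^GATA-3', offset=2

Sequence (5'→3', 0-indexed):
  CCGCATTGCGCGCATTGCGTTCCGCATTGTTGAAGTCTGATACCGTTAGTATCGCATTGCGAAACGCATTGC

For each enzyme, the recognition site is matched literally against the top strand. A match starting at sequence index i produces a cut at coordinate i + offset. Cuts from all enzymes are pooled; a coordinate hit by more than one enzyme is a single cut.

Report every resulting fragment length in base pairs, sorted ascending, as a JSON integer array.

Site scan:
  MvoX (CGTTAGT, off=2): starts [43] → cuts [45]
  ZebIV (CGCATTG, off=6): starts [1, 10, 22, 52, 64] → cuts [7, 16, 28, 58, 70]
  CdoIX (CTGATA, off=2): starts [36] → cuts [38]

All cut coordinates (distinct, sorted): [7, 16, 28, 38, 45, 58, 70]

Fragments:
  7→16: 9 bp
  16→28: 12 bp
  28→38: 10 bp
  38→45: 7 bp
  45→58: 13 bp
  58→70: 12 bp
  70→7 (wrap): 72-70+7 = 9 bp

[7,9,9,10,12,12,13]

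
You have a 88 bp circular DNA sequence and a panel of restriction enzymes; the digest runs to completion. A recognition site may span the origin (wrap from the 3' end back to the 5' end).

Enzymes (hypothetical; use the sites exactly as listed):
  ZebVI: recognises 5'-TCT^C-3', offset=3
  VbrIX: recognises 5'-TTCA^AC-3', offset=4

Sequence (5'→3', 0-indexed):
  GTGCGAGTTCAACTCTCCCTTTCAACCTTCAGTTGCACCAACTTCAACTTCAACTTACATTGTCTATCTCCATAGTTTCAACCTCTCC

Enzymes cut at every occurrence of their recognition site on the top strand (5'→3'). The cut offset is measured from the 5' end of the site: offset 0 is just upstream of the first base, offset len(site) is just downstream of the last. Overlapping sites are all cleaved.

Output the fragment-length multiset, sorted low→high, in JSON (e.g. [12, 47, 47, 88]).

Scan for sites:
  ZebVI (TCTC, off=3): starts [13, 66, 83] → cuts [16, 69, 86]
  VbrIX (TTCAAC, off=4): starts [7, 20, 42, 48, 76] → cuts [11, 24, 46, 52, 80]

All cut coordinates (distinct, sorted): [11, 16, 24, 46, 52, 69, 80, 86]

Fragment lengths:
  11→16: 5 bp
  16→24: 8 bp
  24→46: 22 bp
  46→52: 6 bp
  52→69: 17 bp
  69→80: 11 bp
  80→86: 6 bp
  86→11 (wrap): 88-86+11 = 13 bp

[5,6,6,8,11,13,17,22]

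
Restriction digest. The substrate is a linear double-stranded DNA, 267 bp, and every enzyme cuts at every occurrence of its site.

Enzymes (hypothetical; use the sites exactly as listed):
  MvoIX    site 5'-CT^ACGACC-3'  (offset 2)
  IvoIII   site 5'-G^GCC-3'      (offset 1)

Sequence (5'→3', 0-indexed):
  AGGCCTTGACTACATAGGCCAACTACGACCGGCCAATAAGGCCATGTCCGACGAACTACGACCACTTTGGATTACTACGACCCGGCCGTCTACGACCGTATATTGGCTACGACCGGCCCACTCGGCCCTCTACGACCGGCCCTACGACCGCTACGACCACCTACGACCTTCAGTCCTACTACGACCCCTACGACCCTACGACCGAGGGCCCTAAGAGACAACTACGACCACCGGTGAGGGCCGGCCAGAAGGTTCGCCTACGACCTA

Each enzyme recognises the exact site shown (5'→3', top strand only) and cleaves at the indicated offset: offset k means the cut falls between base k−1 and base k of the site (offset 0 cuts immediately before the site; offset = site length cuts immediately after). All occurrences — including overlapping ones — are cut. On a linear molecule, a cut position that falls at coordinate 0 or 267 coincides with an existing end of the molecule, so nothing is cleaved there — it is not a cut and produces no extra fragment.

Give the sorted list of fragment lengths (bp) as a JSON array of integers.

[2,4,5,7,7,7,7,7,7,8,8,8,9,9,9,9,10,10,15,16,16,16,17,17,18,19]

Site scan:
  MvoIX CTACGACC/2: at [22, 55, 74, 89, 106, 129, 141, 150, 160, 178, 187, 195, 221, 257] ⇒ [24, 57, 76, 91, 108, 131, 143, 152, 162, 180, 189, 197, 223, 259]
  IvoIII GGCC/1: at [1, 16, 30, 39, 83, 114, 123, 137, 206, 238, 242] ⇒ [2, 17, 31, 40, 84, 115, 124, 138, 207, 239, 243]

Pooled cuts: [2, 17, 24, 31, 40, 57, 76, 84, 91, 108, 115, 124, 131, 138, 143, 152, 162, 180, 189, 197, 207, 223, 239, 243, 259]

Fragment lengths:
  [0,2): 2 bp
  [2,17): 15 bp
  [17,24): 7 bp
  [24,31): 7 bp
  [31,40): 9 bp
  [40,57): 17 bp
  [57,76): 19 bp
  [76,84): 8 bp
  [84,91): 7 bp
  [91,108): 17 bp
  [108,115): 7 bp
  [115,124): 9 bp
  [124,131): 7 bp
  [131,138): 7 bp
  [138,143): 5 bp
  [143,152): 9 bp
  [152,162): 10 bp
  [162,180): 18 bp
  [180,189): 9 bp
  [189,197): 8 bp
  [197,207): 10 bp
  [207,223): 16 bp
  [223,239): 16 bp
  [239,243): 4 bp
  [243,259): 16 bp
  [259,267): 8 bp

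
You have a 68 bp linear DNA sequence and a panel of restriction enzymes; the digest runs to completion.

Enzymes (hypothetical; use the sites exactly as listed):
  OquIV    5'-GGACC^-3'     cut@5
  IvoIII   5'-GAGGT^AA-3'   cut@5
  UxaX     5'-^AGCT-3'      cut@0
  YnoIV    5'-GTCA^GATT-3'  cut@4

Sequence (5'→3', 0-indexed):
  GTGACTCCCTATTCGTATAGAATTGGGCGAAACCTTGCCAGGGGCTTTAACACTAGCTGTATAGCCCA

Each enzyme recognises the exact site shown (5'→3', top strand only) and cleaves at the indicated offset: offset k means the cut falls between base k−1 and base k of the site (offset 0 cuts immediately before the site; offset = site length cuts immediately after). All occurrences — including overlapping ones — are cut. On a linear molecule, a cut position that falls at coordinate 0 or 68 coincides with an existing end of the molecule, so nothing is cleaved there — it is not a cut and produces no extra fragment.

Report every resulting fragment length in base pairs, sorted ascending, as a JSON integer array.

Site scan:
  OquIV (GGACC, off=5): no sites
  IvoIII (GAGGTAA, off=5): no sites
  UxaX (AGCT, off=0): starts [54] → cuts [54]
  YnoIV (GTCAGATT, off=4): no sites

All cut coordinates (distinct, sorted): [54]

Fragments:
  [0,54): 54 bp
  [54,68): 14 bp

[14,54]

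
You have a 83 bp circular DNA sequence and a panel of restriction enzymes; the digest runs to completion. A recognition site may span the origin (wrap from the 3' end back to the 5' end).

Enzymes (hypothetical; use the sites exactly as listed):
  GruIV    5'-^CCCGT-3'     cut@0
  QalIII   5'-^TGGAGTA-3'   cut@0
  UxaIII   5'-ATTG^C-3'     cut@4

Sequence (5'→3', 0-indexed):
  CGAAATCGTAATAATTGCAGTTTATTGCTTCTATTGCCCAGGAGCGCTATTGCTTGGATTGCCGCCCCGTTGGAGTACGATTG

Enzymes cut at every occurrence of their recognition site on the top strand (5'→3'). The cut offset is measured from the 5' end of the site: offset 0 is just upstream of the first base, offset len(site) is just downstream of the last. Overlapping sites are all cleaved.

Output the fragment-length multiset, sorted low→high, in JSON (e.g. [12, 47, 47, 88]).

[4,5,9,9,10,13,16,17]

Site scan:
  GruIV CCCGT/0: at [65] ⇒ [65]
  QalIII TGGAGTA/0: at [70] ⇒ [70]
  UxaIII ATTGC/4: at [13, 23, 32, 48, 57, 79] ⇒ [0, 17, 27, 36, 52, 61]

Pooled cuts: [0, 17, 27, 36, 52, 61, 65, 70]

Fragments:
  0→17: 17 bp
  17→27: 10 bp
  27→36: 9 bp
  36→52: 16 bp
  52→61: 9 bp
  61→65: 4 bp
  65→70: 5 bp
  70→0 (wrap): 83-70+0 = 13 bp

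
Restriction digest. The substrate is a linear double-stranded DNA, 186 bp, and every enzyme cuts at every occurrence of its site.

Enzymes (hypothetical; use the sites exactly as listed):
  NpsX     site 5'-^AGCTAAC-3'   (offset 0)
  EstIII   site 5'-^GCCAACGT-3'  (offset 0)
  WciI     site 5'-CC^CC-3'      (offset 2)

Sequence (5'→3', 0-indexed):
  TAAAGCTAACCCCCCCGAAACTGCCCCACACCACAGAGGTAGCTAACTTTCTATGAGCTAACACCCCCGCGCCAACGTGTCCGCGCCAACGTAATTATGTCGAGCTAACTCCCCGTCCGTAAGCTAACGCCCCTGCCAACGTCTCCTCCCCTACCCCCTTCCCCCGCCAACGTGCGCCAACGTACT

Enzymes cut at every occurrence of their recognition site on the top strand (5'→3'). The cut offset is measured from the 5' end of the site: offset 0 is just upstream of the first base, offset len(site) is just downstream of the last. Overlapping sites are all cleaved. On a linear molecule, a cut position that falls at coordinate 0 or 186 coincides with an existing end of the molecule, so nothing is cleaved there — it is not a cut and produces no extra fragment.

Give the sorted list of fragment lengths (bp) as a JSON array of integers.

[1,1,1,1,1,1,2,3,3,4,6,6,8,9,10,10,10,10,11,11,14,15,15,15,18]

Per-enzyme occurrences:
  NpsX AGCTAAC/0: at [3, 40, 55, 102, 121] ⇒ [3, 40, 55, 102, 121]
  EstIII GCCAACGT/0: at [70, 84, 134, 165, 175] ⇒ [70, 84, 134, 165, 175]
  WciI CCCC/2: at [9, 10, 11, 12, 23, 63, 64, 110, 129, 147, 153, 154, 160, 161] ⇒ [11, 12, 13, 14, 25, 65, 66, 112, 131, 149, 155, 156, 162, 163]

Pooled cuts: [3, 11, 12, 13, 14, 25, 40, 55, 65, 66, 70, 84, 102, 112, 121, 131, 134, 149, 155, 156, 162, 163, 165, 175]

Fragments:
  [0,3): 3 bp
  [3,11): 8 bp
  [11,12): 1 bp
  [12,13): 1 bp
  [13,14): 1 bp
  [14,25): 11 bp
  [25,40): 15 bp
  [40,55): 15 bp
  [55,65): 10 bp
  [65,66): 1 bp
  [66,70): 4 bp
  [70,84): 14 bp
  [84,102): 18 bp
  [102,112): 10 bp
  [112,121): 9 bp
  [121,131): 10 bp
  [131,134): 3 bp
  [134,149): 15 bp
  [149,155): 6 bp
  [155,156): 1 bp
  [156,162): 6 bp
  [162,163): 1 bp
  [163,165): 2 bp
  [165,175): 10 bp
  [175,186): 11 bp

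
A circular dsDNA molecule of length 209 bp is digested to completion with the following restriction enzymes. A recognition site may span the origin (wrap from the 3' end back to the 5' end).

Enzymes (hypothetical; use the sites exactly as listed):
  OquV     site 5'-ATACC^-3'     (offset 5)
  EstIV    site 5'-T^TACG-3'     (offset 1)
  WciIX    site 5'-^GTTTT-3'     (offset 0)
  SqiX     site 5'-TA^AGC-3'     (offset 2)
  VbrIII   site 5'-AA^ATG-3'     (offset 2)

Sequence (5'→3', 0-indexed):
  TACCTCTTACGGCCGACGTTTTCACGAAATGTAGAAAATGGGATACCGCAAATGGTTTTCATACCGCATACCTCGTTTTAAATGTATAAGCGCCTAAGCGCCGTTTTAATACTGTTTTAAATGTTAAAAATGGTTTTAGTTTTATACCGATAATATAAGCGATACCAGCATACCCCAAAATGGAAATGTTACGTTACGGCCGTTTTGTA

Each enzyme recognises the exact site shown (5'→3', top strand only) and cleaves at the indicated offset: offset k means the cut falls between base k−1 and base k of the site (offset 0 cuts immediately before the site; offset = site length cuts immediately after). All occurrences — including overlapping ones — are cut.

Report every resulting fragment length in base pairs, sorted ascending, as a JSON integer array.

[2,3,3,3,4,4,5,5,6,6,6,7,7,7,7,7,8,8,9,9,9,9,10,10,10,11,11,11,12]

Site scan:
  OquV ATACC/5: at [42, 60, 67, 143, 161, 169, 208] ⇒ [4, 47, 65, 72, 148, 166, 174]
  EstIV TTACG/1: at [6, 188, 193] ⇒ [7, 189, 194]
  WciIX GTTTT/0: at [17, 54, 74, 102, 113, 132, 138, 201] ⇒ [17, 54, 74, 102, 113, 132, 138, 201]
  SqiX TAAGC/2: at [86, 94, 155] ⇒ [88, 96, 157]
  VbrIII AAATG/2: at [26, 35, 49, 79, 118, 127, 177, 183] ⇒ [28, 37, 51, 81, 120, 129, 179, 185]

Pooled cuts: [4, 7, 17, 28, 37, 47, 51, 54, 65, 72, 74, 81, 88, 96, 102, 113, 120, 129, 132, 138, 148, 157, 166, 174, 179, 185, 189, 194, 201]

Fragment lengths:
  4→7: 3 bp
  7→17: 10 bp
  17→28: 11 bp
  28→37: 9 bp
  37→47: 10 bp
  47→51: 4 bp
  51→54: 3 bp
  54→65: 11 bp
  65→72: 7 bp
  72→74: 2 bp
  74→81: 7 bp
  81→88: 7 bp
  88→96: 8 bp
  96→102: 6 bp
  102→113: 11 bp
  113→120: 7 bp
  120→129: 9 bp
  129→132: 3 bp
  132→138: 6 bp
  138→148: 10 bp
  148→157: 9 bp
  157→166: 9 bp
  166→174: 8 bp
  174→179: 5 bp
  179→185: 6 bp
  185→189: 4 bp
  189→194: 5 bp
  194→201: 7 bp
  201→4 (wrap): 209-201+4 = 12 bp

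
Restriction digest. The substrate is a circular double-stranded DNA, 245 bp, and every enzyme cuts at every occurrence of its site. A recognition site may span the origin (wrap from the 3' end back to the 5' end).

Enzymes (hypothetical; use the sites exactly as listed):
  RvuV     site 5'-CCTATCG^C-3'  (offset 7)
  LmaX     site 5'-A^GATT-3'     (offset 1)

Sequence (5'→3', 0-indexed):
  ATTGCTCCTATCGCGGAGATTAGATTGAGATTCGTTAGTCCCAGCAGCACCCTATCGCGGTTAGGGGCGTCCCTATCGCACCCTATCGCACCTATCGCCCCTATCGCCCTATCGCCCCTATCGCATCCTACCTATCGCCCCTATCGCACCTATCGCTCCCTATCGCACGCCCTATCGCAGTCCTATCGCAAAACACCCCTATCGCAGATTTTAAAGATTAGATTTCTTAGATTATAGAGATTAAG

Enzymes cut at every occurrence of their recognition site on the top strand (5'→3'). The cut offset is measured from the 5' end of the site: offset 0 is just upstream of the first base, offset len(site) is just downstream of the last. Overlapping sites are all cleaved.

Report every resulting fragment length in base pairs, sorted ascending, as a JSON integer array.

Per-enzyme occurrences:
  RvuV (CCTATCGC, off=7): starts [6, 50, 71, 81, 90, 99, 107, 116, 130, 139, 148, 158, 170, 181, 197] → cuts [13, 57, 78, 88, 97, 106, 114, 123, 137, 146, 155, 165, 177, 188, 204]
  LmaX (AGATT, off=1): starts [16, 21, 27, 205, 214, 219, 228, 237, 243] → cuts [17, 22, 28, 206, 215, 220, 229, 238, 244]

Pooled cuts: [13, 17, 22, 28, 57, 78, 88, 97, 106, 114, 123, 137, 146, 155, 165, 177, 188, 204, 206, 215, 220, 229, 238, 244]

Fragments:
  13→17: 4 bp
  17→22: 5 bp
  22→28: 6 bp
  28→57: 29 bp
  57→78: 21 bp
  78→88: 10 bp
  88→97: 9 bp
  97→106: 9 bp
  106→114: 8 bp
  114→123: 9 bp
  123→137: 14 bp
  137→146: 9 bp
  146→155: 9 bp
  155→165: 10 bp
  165→177: 12 bp
  177→188: 11 bp
  188→204: 16 bp
  204→206: 2 bp
  206→215: 9 bp
  215→220: 5 bp
  220→229: 9 bp
  229→238: 9 bp
  238→244: 6 bp
  244→13 (wrap): 245-244+13 = 14 bp

[2,4,5,5,6,6,8,9,9,9,9,9,9,9,9,10,10,11,12,14,14,16,21,29]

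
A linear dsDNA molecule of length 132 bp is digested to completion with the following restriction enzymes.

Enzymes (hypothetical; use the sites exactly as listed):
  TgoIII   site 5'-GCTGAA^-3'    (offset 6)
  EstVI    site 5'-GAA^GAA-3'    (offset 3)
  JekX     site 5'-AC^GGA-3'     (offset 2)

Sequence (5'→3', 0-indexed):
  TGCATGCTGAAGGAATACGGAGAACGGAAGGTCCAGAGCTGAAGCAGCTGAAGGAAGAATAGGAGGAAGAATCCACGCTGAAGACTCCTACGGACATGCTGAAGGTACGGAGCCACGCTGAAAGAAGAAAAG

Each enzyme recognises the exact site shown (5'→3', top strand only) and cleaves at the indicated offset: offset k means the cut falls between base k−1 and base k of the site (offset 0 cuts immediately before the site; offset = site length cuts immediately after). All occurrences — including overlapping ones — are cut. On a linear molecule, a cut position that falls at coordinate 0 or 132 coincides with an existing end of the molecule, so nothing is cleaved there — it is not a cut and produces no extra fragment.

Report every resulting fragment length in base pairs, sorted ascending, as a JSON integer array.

Per-enzyme occurrences:
  TgoIII (GCTGAA, off=6): starts [5, 37, 46, 76, 97, 116] → cuts [11, 43, 52, 82, 103, 122]
  EstVI (GAAGAA, off=3): starts [53, 65, 123] → cuts [56, 68, 126]
  JekX (ACGGA, off=2): starts [16, 23, 89, 106] → cuts [18, 25, 91, 108]

Pooled cuts: [11, 18, 25, 43, 52, 56, 68, 82, 91, 103, 108, 122, 126]

Fragments:
  [0,11): 11 bp
  [11,18): 7 bp
  [18,25): 7 bp
  [25,43): 18 bp
  [43,52): 9 bp
  [52,56): 4 bp
  [56,68): 12 bp
  [68,82): 14 bp
  [82,91): 9 bp
  [91,103): 12 bp
  [103,108): 5 bp
  [108,122): 14 bp
  [122,126): 4 bp
  [126,132): 6 bp

[4,4,5,6,7,7,9,9,11,12,12,14,14,18]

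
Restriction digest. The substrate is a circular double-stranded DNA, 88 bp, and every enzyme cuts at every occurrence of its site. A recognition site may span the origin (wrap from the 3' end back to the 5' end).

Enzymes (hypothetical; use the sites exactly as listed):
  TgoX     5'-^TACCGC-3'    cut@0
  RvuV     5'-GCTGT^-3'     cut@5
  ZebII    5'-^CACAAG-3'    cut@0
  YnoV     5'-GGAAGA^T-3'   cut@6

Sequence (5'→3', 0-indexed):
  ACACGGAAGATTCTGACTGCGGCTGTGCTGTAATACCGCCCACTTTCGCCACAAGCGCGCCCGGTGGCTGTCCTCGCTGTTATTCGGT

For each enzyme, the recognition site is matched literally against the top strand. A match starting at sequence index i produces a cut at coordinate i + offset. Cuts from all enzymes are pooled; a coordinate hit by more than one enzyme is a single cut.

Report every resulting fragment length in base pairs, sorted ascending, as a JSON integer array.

Site scan:
  TgoX (TACCGC, off=0): starts [33] → cuts [33]
  RvuV (GCTGT, off=5): starts [21, 26, 66, 75] → cuts [26, 31, 71, 80]
  ZebII (CACAAG, off=0): starts [49] → cuts [49]
  YnoV (GGAAGAT, off=6): starts [4] → cuts [10]

Pooled cuts: [10, 26, 31, 33, 49, 71, 80]

Fragments:
  10→26: 16 bp
  26→31: 5 bp
  31→33: 2 bp
  33→49: 16 bp
  49→71: 22 bp
  71→80: 9 bp
  80→10 (wrap): 88-80+10 = 18 bp

[2,5,9,16,16,18,22]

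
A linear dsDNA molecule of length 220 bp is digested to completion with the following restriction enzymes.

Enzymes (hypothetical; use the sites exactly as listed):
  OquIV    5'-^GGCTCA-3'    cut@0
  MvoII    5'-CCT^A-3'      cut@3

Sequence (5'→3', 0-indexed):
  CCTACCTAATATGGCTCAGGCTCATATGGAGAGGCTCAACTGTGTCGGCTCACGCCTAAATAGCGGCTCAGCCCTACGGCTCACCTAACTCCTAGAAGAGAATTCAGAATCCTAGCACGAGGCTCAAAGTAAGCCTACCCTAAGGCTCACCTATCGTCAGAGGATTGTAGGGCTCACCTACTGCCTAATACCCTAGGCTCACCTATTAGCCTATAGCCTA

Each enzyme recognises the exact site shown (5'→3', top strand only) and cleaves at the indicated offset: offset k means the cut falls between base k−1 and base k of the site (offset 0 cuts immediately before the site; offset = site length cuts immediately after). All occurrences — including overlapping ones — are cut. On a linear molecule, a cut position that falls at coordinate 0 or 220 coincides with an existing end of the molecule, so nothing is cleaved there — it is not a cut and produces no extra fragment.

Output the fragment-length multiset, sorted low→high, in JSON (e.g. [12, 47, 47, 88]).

Site scan:
  OquIV GGCTCA/0: at [12, 18, 32, 46, 64, 77, 120, 143, 170, 195] ⇒ [12, 18, 32, 46, 64, 77, 120, 143, 170, 195]
  MvoII CCTA/3: at [0, 4, 54, 72, 83, 90, 110, 133, 138, 149, 176, 183, 191, 201, 209, 216] ⇒ [3, 7, 57, 75, 86, 93, 113, 136, 141, 152, 179, 186, 194, 204, 212, 219]

All cut coordinates (distinct, sorted): [3, 7, 12, 18, 32, 46, 57, 64, 75, 77, 86, 93, 113, 120, 136, 141, 143, 152, 170, 179, 186, 194, 195, 204, 212, 219]

Fragments:
  [0,3): 3 bp
  [3,7): 4 bp
  [7,12): 5 bp
  [12,18): 6 bp
  [18,32): 14 bp
  [32,46): 14 bp
  [46,57): 11 bp
  [57,64): 7 bp
  [64,75): 11 bp
  [75,77): 2 bp
  [77,86): 9 bp
  [86,93): 7 bp
  [93,113): 20 bp
  [113,120): 7 bp
  [120,136): 16 bp
  [136,141): 5 bp
  [141,143): 2 bp
  [143,152): 9 bp
  [152,170): 18 bp
  [170,179): 9 bp
  [179,186): 7 bp
  [186,194): 8 bp
  [194,195): 1 bp
  [195,204): 9 bp
  [204,212): 8 bp
  [212,219): 7 bp
  [219,220): 1 bp

[1,1,2,2,3,4,5,5,6,7,7,7,7,7,8,8,9,9,9,9,11,11,14,14,16,18,20]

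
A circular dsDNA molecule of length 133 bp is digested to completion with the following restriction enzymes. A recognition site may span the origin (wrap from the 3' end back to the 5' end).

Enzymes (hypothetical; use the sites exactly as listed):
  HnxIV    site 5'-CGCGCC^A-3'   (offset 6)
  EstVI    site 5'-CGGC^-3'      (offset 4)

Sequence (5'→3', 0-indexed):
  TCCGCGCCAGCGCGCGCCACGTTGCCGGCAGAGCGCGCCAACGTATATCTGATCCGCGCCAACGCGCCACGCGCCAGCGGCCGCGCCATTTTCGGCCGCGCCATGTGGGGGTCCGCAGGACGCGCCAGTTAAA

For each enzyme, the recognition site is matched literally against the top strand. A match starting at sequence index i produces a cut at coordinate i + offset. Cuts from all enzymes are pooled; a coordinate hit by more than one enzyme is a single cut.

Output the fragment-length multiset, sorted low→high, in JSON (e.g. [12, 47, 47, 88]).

Per-enzyme occurrences:
  HnxIV (CGCGCCA, off=6): starts [2, 12, 33, 54, 62, 69, 81, 96, 120] → cuts [8, 18, 39, 60, 68, 75, 87, 102, 126]
  EstVI (CGGC, off=4): starts [25, 77, 92] → cuts [29, 81, 96]

All cut coordinates (distinct, sorted): [8, 18, 29, 39, 60, 68, 75, 81, 87, 96, 102, 126]

Fragment lengths:
  8→18: 10 bp
  18→29: 11 bp
  29→39: 10 bp
  39→60: 21 bp
  60→68: 8 bp
  68→75: 7 bp
  75→81: 6 bp
  81→87: 6 bp
  87→96: 9 bp
  96→102: 6 bp
  102→126: 24 bp
  126→8 (wrap): 133-126+8 = 15 bp

[6,6,6,7,8,9,10,10,11,15,21,24]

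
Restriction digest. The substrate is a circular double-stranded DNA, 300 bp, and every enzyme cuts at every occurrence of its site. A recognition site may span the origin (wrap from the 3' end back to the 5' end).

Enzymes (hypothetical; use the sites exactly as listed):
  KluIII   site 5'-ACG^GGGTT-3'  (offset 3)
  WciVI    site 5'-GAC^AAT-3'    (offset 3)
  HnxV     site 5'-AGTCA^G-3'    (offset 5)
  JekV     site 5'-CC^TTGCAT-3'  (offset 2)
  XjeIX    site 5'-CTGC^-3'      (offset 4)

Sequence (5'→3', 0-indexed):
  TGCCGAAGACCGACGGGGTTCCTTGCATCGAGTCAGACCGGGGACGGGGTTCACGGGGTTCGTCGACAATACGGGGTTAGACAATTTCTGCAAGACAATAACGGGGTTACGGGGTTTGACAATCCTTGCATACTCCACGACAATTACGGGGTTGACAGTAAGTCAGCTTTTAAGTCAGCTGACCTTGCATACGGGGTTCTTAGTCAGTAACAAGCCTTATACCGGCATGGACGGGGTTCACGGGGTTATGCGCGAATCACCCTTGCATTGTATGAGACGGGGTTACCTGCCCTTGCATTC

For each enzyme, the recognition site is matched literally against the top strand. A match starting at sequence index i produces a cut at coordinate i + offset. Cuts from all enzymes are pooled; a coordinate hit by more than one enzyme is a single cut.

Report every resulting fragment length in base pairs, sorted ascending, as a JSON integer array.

Scan for sites:
  KluIII ACGGGGTT/3: at [12, 43, 52, 70, 100, 108, 145, 190, 230, 239, 276] ⇒ [15, 46, 55, 73, 103, 111, 148, 193, 233, 242, 279]
  WciVI GACAAT/3: at [64, 79, 93, 117, 138] ⇒ [67, 82, 96, 120, 141]
  HnxV AGTCAG/5: at [30, 160, 172, 201] ⇒ [35, 165, 177, 206]
  JekV CCTTGCAT/2: at [20, 123, 182, 260, 290] ⇒ [22, 125, 184, 262, 292]
  XjeIX CTGC/4: at [87, 286, 299] ⇒ [3, 91, 290]

Pooled cuts: [3, 15, 22, 35, 46, 55, 67, 73, 82, 91, 96, 103, 111, 120, 125, 141, 148, 165, 177, 184, 193, 206, 233, 242, 262, 279, 290, 292]

Fragments:
  3→15: 12 bp
  15→22: 7 bp
  22→35: 13 bp
  35→46: 11 bp
  46→55: 9 bp
  55→67: 12 bp
  67→73: 6 bp
  73→82: 9 bp
  82→91: 9 bp
  91→96: 5 bp
  96→103: 7 bp
  103→111: 8 bp
  111→120: 9 bp
  120→125: 5 bp
  125→141: 16 bp
  141→148: 7 bp
  148→165: 17 bp
  165→177: 12 bp
  177→184: 7 bp
  184→193: 9 bp
  193→206: 13 bp
  206→233: 27 bp
  233→242: 9 bp
  242→262: 20 bp
  262→279: 17 bp
  279→290: 11 bp
  290→292: 2 bp
  292→3 (wrap): 300-292+3 = 11 bp

[2,5,5,6,7,7,7,7,8,9,9,9,9,9,9,11,11,11,12,12,12,13,13,16,17,17,20,27]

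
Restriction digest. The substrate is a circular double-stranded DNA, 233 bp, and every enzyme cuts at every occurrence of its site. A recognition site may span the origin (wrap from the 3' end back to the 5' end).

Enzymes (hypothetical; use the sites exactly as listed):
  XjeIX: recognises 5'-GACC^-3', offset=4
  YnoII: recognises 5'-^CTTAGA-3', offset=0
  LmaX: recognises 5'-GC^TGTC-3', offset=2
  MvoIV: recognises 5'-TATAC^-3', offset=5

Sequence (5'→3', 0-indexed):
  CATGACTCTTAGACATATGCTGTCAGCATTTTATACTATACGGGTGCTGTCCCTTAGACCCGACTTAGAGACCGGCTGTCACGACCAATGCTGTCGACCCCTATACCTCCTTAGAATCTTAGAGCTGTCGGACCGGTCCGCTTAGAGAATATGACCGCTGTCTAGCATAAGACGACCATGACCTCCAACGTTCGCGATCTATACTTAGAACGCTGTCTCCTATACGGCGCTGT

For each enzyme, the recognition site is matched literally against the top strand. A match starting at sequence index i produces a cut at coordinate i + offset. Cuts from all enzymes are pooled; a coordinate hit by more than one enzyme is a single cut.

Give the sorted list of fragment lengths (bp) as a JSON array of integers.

Site scan:
  XjeIX GACC/4: at [56, 69, 82, 95, 130, 152, 173, 179] ⇒ [60, 73, 86, 99, 134, 156, 177, 183]
  YnoII CTTAGA/0: at [7, 52, 63, 109, 117, 140, 203] ⇒ [7, 52, 63, 109, 117, 140, 203]
  LmaX GCTGTC/2: at [18, 45, 74, 89, 123, 156, 211, 228] ⇒ [20, 47, 76, 91, 125, 158, 213, 230]
  MvoIV TATAC/5: at [31, 36, 101, 199, 220] ⇒ [36, 41, 106, 204, 225]

All cut coordinates (distinct, sorted): [7, 20, 36, 41, 47, 52, 60, 63, 73, 76, 86, 91, 99, 106, 109, 117, 125, 134, 140, 156, 158, 177, 183, 203, 204, 213, 225, 230]

Fragments:
  7→20: 13 bp
  20→36: 16 bp
  36→41: 5 bp
  41→47: 6 bp
  47→52: 5 bp
  52→60: 8 bp
  60→63: 3 bp
  63→73: 10 bp
  73→76: 3 bp
  76→86: 10 bp
  86→91: 5 bp
  91→99: 8 bp
  99→106: 7 bp
  106→109: 3 bp
  109→117: 8 bp
  117→125: 8 bp
  125→134: 9 bp
  134→140: 6 bp
  140→156: 16 bp
  156→158: 2 bp
  158→177: 19 bp
  177→183: 6 bp
  183→203: 20 bp
  203→204: 1 bp
  204→213: 9 bp
  213→225: 12 bp
  225→230: 5 bp
  230→7 (wrap): 233-230+7 = 10 bp

[1,2,3,3,3,5,5,5,5,6,6,6,7,8,8,8,8,9,9,10,10,10,12,13,16,16,19,20]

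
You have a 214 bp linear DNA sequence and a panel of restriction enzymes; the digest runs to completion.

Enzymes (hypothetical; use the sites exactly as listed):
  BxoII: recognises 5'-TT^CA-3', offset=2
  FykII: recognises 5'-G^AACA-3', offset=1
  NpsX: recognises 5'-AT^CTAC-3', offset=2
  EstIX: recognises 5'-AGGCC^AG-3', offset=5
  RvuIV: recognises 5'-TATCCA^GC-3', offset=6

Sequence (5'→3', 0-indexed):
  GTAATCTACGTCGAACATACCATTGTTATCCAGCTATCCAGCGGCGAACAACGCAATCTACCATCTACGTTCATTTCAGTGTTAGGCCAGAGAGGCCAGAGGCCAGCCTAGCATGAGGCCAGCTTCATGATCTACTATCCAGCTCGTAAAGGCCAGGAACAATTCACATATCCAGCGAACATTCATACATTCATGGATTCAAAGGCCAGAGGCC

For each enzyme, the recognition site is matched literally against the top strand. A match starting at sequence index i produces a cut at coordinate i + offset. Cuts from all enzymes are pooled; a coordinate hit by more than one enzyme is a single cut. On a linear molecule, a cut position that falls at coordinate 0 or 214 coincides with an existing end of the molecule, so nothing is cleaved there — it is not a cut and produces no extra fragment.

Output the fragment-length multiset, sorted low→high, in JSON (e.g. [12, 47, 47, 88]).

[3,3,5,5,5,6,6,6,7,7,7,7,7,8,8,8,8,8,9,10,10,11,12,13,16,19]

Site scan:
  BxoII TTCA/2: at [69, 74, 123, 162, 181, 189, 197] ⇒ [71, 76, 125, 164, 183, 191, 199]
  FykII GAACA/1: at [12, 45, 156, 176] ⇒ [13, 46, 157, 177]
  NpsX ATCTAC/2: at [3, 55, 62, 129] ⇒ [5, 57, 64, 131]
  EstIX AGGCCAG/5: at [83, 92, 99, 115, 149, 202] ⇒ [88, 97, 104, 120, 154, 207]
  RvuIV TATCCAGC/6: at [26, 34, 135, 168] ⇒ [32, 40, 141, 174]

Pooled cuts: [5, 13, 32, 40, 46, 57, 64, 71, 76, 88, 97, 104, 120, 125, 131, 141, 154, 157, 164, 174, 177, 183, 191, 199, 207]

Fragments:
  [0,5): 5 bp
  [5,13): 8 bp
  [13,32): 19 bp
  [32,40): 8 bp
  [40,46): 6 bp
  [46,57): 11 bp
  [57,64): 7 bp
  [64,71): 7 bp
  [71,76): 5 bp
  [76,88): 12 bp
  [88,97): 9 bp
  [97,104): 7 bp
  [104,120): 16 bp
  [120,125): 5 bp
  [125,131): 6 bp
  [131,141): 10 bp
  [141,154): 13 bp
  [154,157): 3 bp
  [157,164): 7 bp
  [164,174): 10 bp
  [174,177): 3 bp
  [177,183): 6 bp
  [183,191): 8 bp
  [191,199): 8 bp
  [199,207): 8 bp
  [207,214): 7 bp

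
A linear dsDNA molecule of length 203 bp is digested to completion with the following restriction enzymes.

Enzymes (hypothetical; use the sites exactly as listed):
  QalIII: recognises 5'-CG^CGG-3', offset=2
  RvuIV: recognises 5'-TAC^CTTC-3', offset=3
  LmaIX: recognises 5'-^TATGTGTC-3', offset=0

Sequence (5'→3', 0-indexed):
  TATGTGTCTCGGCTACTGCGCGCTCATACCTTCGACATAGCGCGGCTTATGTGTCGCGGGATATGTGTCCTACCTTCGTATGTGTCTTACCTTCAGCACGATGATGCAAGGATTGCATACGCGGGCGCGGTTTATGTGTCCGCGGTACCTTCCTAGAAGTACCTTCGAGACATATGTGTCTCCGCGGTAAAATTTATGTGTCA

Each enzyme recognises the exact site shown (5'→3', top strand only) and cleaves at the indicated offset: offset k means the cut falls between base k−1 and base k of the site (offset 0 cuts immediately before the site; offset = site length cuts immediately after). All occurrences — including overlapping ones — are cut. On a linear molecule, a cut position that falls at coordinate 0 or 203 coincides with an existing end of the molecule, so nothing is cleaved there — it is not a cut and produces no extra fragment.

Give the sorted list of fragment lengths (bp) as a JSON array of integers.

Site scan:
  QalIII (CGCGG, off=2): starts [40, 54, 119, 125, 140, 182] → cuts [42, 56, 121, 127, 142, 184]
  RvuIV (TACCTTC, off=3): starts [26, 70, 87, 145, 159] → cuts [29, 73, 90, 148, 162]
  LmaIX (TATGTGTC, off=0): starts [0, 47, 61, 78, 132, 172, 194] → cuts [47, 61, 78, 132, 172, 194] (position 0 is a terminus of the linear molecule — no cut)

Pooled cuts: [29, 42, 47, 56, 61, 73, 78, 90, 121, 127, 132, 142, 148, 162, 172, 184, 194]

Fragments:
  [0,29): 29 bp
  [29,42): 13 bp
  [42,47): 5 bp
  [47,56): 9 bp
  [56,61): 5 bp
  [61,73): 12 bp
  [73,78): 5 bp
  [78,90): 12 bp
  [90,121): 31 bp
  [121,127): 6 bp
  [127,132): 5 bp
  [132,142): 10 bp
  [142,148): 6 bp
  [148,162): 14 bp
  [162,172): 10 bp
  [172,184): 12 bp
  [184,194): 10 bp
  [194,203): 9 bp

[5,5,5,5,6,6,9,9,10,10,10,12,12,12,13,14,29,31]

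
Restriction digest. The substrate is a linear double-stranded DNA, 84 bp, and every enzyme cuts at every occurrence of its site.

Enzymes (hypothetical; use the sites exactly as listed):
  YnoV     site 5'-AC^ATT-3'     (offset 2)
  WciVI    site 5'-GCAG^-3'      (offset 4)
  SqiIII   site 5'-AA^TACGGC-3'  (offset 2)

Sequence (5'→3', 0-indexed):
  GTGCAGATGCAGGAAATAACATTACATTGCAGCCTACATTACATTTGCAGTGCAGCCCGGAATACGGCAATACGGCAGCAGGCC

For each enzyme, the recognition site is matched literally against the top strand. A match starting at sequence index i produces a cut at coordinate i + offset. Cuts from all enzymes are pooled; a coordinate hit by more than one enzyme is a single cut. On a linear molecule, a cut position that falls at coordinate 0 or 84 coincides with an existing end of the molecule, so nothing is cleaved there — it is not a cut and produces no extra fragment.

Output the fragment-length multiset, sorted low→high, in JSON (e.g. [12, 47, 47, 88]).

Scan for sites:
  YnoV (ACATT, off=2): starts [18, 23, 35, 40] → cuts [20, 25, 37, 42]
  WciVI (GCAG, off=4): starts [2, 8, 28, 46, 51, 74, 77] → cuts [6, 12, 32, 50, 55, 78, 81]
  SqiIII (AATACGGC, off=2): starts [60, 68] → cuts [62, 70]

Pooled cuts: [6, 12, 20, 25, 32, 37, 42, 50, 55, 62, 70, 78, 81]

Fragments:
  [0,6): 6 bp
  [6,12): 6 bp
  [12,20): 8 bp
  [20,25): 5 bp
  [25,32): 7 bp
  [32,37): 5 bp
  [37,42): 5 bp
  [42,50): 8 bp
  [50,55): 5 bp
  [55,62): 7 bp
  [62,70): 8 bp
  [70,78): 8 bp
  [78,81): 3 bp
  [81,84): 3 bp

[3,3,5,5,5,5,6,6,7,7,8,8,8,8]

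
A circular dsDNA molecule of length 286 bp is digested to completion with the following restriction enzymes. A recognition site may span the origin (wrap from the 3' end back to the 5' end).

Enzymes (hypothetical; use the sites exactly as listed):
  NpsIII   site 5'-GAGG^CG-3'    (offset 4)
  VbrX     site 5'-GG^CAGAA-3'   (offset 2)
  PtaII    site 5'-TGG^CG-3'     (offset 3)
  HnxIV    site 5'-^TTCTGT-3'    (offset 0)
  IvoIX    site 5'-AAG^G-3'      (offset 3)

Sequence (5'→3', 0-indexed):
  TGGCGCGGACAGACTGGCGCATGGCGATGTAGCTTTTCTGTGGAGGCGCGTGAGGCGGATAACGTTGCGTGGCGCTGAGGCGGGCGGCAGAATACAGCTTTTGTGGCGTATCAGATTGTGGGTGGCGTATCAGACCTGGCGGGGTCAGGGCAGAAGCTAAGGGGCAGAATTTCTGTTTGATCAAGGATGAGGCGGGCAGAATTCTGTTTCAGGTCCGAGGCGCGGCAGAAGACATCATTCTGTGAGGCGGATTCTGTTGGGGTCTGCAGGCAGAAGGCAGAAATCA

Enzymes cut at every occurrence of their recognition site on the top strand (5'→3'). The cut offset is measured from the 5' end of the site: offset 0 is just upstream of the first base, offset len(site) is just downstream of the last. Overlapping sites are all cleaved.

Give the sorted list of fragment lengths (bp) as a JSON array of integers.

[1,3,4,4,5,5,6,6,7,7,7,8,9,10,11,11,11,11,12,12,14,14,15,17,19,19,19,19]

Per-enzyme occurrences:
  NpsIII (GAGGCG, off=4): starts [42, 51, 76, 188, 216, 243] → cuts [46, 55, 80, 192, 220, 247]
  VbrX (GGCAGAA, off=2): starts [85, 148, 162, 194, 223, 268, 275] → cuts [87, 150, 164, 196, 225, 270, 277]
  PtaII (TGGCG, off=3): starts [0, 14, 21, 69, 103, 122, 136] → cuts [3, 17, 24, 72, 106, 125, 139]
  HnxIV (TTCTGT, off=0): starts [35, 170, 201, 237, 251] → cuts [35, 170, 201, 237, 251]
  IvoIX (AAGG, off=3): starts [158, 182, 273] → cuts [161, 185, 276]

All cut coordinates (distinct, sorted): [3, 17, 24, 35, 46, 55, 72, 80, 87, 106, 125, 139, 150, 161, 164, 170, 185, 192, 196, 201, 220, 225, 237, 247, 251, 270, 276, 277]

Fragment lengths:
  3→17: 14 bp
  17→24: 7 bp
  24→35: 11 bp
  35→46: 11 bp
  46→55: 9 bp
  55→72: 17 bp
  72→80: 8 bp
  80→87: 7 bp
  87→106: 19 bp
  106→125: 19 bp
  125→139: 14 bp
  139→150: 11 bp
  150→161: 11 bp
  161→164: 3 bp
  164→170: 6 bp
  170→185: 15 bp
  185→192: 7 bp
  192→196: 4 bp
  196→201: 5 bp
  201→220: 19 bp
  220→225: 5 bp
  225→237: 12 bp
  237→247: 10 bp
  247→251: 4 bp
  251→270: 19 bp
  270→276: 6 bp
  276→277: 1 bp
  277→3 (wrap): 286-277+3 = 12 bp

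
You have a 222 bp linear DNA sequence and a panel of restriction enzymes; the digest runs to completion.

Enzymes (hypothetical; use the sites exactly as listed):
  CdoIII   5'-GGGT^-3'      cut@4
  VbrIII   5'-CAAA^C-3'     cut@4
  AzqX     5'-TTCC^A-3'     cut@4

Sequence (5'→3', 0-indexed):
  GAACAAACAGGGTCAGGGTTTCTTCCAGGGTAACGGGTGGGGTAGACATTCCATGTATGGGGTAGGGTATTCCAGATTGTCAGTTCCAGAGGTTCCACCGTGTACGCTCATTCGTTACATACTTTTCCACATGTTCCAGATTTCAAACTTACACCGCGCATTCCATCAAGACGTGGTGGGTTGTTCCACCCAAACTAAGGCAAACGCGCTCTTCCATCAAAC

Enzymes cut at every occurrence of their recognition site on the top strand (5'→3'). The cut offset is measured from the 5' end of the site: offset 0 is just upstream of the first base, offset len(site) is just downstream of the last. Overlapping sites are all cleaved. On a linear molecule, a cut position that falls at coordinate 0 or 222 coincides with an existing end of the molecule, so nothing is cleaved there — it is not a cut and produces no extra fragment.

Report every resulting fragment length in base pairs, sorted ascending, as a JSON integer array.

Per-enzyme occurrences:
  CdoIII GGGT/4: at [9, 15, 27, 34, 39, 59, 64, 177] ⇒ [13, 19, 31, 38, 43, 63, 68, 181]
  VbrIII CAAAC/4: at [3, 143, 190, 200, 217] ⇒ [7, 147, 194, 204, 221]
  AzqX TTCCA/4: at [22, 48, 69, 83, 92, 124, 133, 160, 183, 211] ⇒ [26, 52, 73, 87, 96, 128, 137, 164, 187, 215]

All cut coordinates (distinct, sorted): [7, 13, 19, 26, 31, 38, 43, 52, 63, 68, 73, 87, 96, 128, 137, 147, 164, 181, 187, 194, 204, 215, 221]

Fragments:
  [0,7): 7 bp
  [7,13): 6 bp
  [13,19): 6 bp
  [19,26): 7 bp
  [26,31): 5 bp
  [31,38): 7 bp
  [38,43): 5 bp
  [43,52): 9 bp
  [52,63): 11 bp
  [63,68): 5 bp
  [68,73): 5 bp
  [73,87): 14 bp
  [87,96): 9 bp
  [96,128): 32 bp
  [128,137): 9 bp
  [137,147): 10 bp
  [147,164): 17 bp
  [164,181): 17 bp
  [181,187): 6 bp
  [187,194): 7 bp
  [194,204): 10 bp
  [204,215): 11 bp
  [215,221): 6 bp
  [221,222): 1 bp

[1,5,5,5,5,6,6,6,6,7,7,7,7,9,9,9,10,10,11,11,14,17,17,32]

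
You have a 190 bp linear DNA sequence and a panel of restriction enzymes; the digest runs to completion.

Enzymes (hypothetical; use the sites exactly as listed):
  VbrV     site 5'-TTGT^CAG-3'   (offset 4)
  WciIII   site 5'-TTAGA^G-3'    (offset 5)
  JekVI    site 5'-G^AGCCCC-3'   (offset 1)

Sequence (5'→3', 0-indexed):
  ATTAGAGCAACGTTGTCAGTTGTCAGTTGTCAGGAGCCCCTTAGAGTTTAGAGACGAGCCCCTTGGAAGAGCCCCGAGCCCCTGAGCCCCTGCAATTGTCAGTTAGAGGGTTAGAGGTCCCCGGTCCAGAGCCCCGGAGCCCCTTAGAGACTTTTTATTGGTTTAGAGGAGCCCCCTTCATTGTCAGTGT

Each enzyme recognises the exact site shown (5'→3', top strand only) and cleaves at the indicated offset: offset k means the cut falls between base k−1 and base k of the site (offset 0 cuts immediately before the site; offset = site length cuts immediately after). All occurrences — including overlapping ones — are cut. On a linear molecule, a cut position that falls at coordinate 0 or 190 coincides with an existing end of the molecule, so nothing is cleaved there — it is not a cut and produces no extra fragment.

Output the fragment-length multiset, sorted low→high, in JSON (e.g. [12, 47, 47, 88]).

[2,4,4,6,6,7,7,7,7,8,8,8,8,10,11,11,13,14,15,15,19]

Per-enzyme occurrences:
  VbrV TTGTCAG/4: at [12, 19, 26, 95, 180] ⇒ [16, 23, 30, 99, 184]
  WciIII TTAGAG/5: at [1, 40, 47, 102, 110, 143, 162] ⇒ [6, 45, 52, 107, 115, 148, 167]
  JekVI GAGCCCC/1: at [33, 55, 68, 75, 83, 128, 136, 168] ⇒ [34, 56, 69, 76, 84, 129, 137, 169]

Pooled cuts: [6, 16, 23, 30, 34, 45, 52, 56, 69, 76, 84, 99, 107, 115, 129, 137, 148, 167, 169, 184]

Fragment lengths:
  [0,6): 6 bp
  [6,16): 10 bp
  [16,23): 7 bp
  [23,30): 7 bp
  [30,34): 4 bp
  [34,45): 11 bp
  [45,52): 7 bp
  [52,56): 4 bp
  [56,69): 13 bp
  [69,76): 7 bp
  [76,84): 8 bp
  [84,99): 15 bp
  [99,107): 8 bp
  [107,115): 8 bp
  [115,129): 14 bp
  [129,137): 8 bp
  [137,148): 11 bp
  [148,167): 19 bp
  [167,169): 2 bp
  [169,184): 15 bp
  [184,190): 6 bp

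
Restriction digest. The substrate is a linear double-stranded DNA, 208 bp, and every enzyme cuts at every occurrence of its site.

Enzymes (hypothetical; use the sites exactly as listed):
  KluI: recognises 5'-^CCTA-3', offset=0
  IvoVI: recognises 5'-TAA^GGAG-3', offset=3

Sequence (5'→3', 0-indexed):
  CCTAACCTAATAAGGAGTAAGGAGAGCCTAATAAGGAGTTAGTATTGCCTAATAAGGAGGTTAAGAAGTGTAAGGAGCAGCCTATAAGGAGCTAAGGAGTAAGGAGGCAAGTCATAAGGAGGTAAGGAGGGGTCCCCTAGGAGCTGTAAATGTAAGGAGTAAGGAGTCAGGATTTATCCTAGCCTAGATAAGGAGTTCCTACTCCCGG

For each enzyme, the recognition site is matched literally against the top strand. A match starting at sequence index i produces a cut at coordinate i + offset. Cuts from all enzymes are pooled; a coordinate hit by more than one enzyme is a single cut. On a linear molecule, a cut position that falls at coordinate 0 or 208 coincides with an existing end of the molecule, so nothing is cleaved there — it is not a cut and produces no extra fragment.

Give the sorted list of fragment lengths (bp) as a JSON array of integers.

Scan for sites:
  KluI (CCTA, off=0): starts [0, 5, 26, 47, 80, 135, 177, 182, 197] → cuts [5, 26, 47, 80, 135, 177, 182, 197] (position 0 is a terminus of the linear molecule — no cut)
  IvoVI (TAAGGAG, off=3): starts [10, 17, 31, 52, 70, 84, 92, 99, 114, 122, 152, 159, 188] → cuts [13, 20, 34, 55, 73, 87, 95, 102, 117, 125, 155, 162, 191]

All cut coordinates (distinct, sorted): [5, 13, 20, 26, 34, 47, 55, 73, 80, 87, 95, 102, 117, 125, 135, 155, 162, 177, 182, 191, 197]

Fragments:
  [0,5): 5 bp
  [5,13): 8 bp
  [13,20): 7 bp
  [20,26): 6 bp
  [26,34): 8 bp
  [34,47): 13 bp
  [47,55): 8 bp
  [55,73): 18 bp
  [73,80): 7 bp
  [80,87): 7 bp
  [87,95): 8 bp
  [95,102): 7 bp
  [102,117): 15 bp
  [117,125): 8 bp
  [125,135): 10 bp
  [135,155): 20 bp
  [155,162): 7 bp
  [162,177): 15 bp
  [177,182): 5 bp
  [182,191): 9 bp
  [191,197): 6 bp
  [197,208): 11 bp

[5,5,6,6,7,7,7,7,7,8,8,8,8,8,9,10,11,13,15,15,18,20]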